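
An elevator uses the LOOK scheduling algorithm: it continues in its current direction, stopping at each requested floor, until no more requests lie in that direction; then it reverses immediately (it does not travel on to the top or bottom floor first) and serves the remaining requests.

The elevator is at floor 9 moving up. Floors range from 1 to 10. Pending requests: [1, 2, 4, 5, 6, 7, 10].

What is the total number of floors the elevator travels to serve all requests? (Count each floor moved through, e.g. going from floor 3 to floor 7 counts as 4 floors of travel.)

Start at floor 9 moving up, LOOK stop order: [10, 7, 6, 5, 4, 2, 1]
  9 → 10: |10-9| = 1, total = 1
  10 → 7: |7-10| = 3, total = 4
  7 → 6: |6-7| = 1, total = 5
  6 → 5: |5-6| = 1, total = 6
  5 → 4: |4-5| = 1, total = 7
  4 → 2: |2-4| = 2, total = 9
  2 → 1: |1-2| = 1, total = 10

Answer: 10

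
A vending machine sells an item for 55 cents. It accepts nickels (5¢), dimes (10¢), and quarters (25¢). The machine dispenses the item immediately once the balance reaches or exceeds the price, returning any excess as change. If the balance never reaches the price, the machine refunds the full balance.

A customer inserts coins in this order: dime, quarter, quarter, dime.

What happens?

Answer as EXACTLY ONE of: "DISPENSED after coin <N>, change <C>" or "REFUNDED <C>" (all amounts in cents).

Price: 55¢
Coin 1 (dime, 10¢): balance = 10¢
Coin 2 (quarter, 25¢): balance = 35¢
Coin 3 (quarter, 25¢): balance = 60¢
  → balance >= price → DISPENSE, change = 60 - 55 = 5¢

Answer: DISPENSED after coin 3, change 5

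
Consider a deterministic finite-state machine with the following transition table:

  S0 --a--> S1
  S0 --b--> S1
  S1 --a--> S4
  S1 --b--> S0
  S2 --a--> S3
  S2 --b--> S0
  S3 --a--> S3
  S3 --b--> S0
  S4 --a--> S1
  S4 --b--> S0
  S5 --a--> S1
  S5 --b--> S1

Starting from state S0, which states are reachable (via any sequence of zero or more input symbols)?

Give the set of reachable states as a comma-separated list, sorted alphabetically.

Answer: S0, S1, S4

Derivation:
BFS from S0:
  visit S0: S0--a-->S1 (new), S0--b-->S1 (seen)
  visit S1: S1--a-->S4 (new), S1--b-->S0 (seen)
  visit S4: S4--a-->S1 (seen), S4--b-->S0 (seen)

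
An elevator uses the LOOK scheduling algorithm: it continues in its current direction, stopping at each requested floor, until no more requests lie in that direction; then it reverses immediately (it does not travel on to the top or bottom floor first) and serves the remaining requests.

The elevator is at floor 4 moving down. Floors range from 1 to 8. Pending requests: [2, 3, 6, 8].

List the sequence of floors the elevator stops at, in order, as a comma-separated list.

Current: 4, moving DOWN
Serve below first (descending): [3, 2]
Then reverse, serve above (ascending): [6, 8]

Answer: 3, 2, 6, 8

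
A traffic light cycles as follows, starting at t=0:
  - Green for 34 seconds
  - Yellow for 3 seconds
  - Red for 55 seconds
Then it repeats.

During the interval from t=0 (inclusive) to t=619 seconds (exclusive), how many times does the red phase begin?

Cycle = 34+3+55 = 92s
red phase starts at t = k*92 + 37 for k=0,1,2,...
Need k*92+37 < 619 → k < 6.326
k ∈ {0, ..., 6} → 7 starts

Answer: 7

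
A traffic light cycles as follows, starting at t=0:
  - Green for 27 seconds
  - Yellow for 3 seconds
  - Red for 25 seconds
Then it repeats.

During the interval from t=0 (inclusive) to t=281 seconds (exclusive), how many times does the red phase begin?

Answer: 5

Derivation:
Cycle = 27+3+25 = 55s
red phase starts at t = k*55 + 30 for k=0,1,2,...
Need k*55+30 < 281 → k < 4.564
k ∈ {0, ..., 4} → 5 starts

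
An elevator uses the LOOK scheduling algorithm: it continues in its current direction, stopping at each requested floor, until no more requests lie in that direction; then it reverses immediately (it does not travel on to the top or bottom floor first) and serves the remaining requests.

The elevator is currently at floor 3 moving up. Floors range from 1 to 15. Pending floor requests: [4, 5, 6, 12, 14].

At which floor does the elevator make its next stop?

Current floor: 3, direction: up
Requests above: [4, 5, 6, 12, 14]
Requests below: []
Moving up and requests lie above → nearest above is min([4, 5, 6, 12, 14]) = 4

Answer: 4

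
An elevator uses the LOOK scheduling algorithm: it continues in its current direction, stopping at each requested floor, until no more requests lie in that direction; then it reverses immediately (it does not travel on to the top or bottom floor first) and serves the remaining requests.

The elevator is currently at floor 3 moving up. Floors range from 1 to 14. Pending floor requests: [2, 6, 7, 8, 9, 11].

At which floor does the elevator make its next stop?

Answer: 6

Derivation:
Current floor: 3, direction: up
Requests above: [6, 7, 8, 9, 11]
Requests below: [2]
Moving up and requests lie above → nearest above is min([6, 7, 8, 9, 11]) = 6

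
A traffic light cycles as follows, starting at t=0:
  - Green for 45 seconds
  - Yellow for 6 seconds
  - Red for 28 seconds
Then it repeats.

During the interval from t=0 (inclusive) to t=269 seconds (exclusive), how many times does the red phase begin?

Answer: 3

Derivation:
Cycle = 45+6+28 = 79s
red phase starts at t = k*79 + 51 for k=0,1,2,...
Need k*79+51 < 269 → k < 2.759
k ∈ {0, ..., 2} → 3 starts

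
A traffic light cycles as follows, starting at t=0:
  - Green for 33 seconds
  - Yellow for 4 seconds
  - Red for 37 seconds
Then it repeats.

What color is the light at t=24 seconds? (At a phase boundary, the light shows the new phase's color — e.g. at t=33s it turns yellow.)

Cycle length = 33 + 4 + 37 = 74s
t = 24, phase_t = 24 mod 74 = 24
24 < 33 (green end) → GREEN

Answer: green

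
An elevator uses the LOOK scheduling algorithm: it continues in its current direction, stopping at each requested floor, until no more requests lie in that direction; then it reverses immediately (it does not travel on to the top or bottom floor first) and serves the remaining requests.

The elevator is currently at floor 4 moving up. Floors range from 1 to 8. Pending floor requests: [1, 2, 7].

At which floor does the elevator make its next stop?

Current floor: 4, direction: up
Requests above: [7]
Requests below: [1, 2]
Moving up and requests lie above → nearest above is min([7]) = 7

Answer: 7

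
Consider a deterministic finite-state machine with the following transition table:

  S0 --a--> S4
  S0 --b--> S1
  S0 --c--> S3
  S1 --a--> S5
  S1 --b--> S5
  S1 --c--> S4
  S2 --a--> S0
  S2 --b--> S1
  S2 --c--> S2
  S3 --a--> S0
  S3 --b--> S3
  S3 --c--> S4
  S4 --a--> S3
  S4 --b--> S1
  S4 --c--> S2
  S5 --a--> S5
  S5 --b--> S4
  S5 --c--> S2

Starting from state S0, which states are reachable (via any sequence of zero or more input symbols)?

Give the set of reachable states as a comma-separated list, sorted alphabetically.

Answer: S0, S1, S2, S3, S4, S5

Derivation:
BFS from S0:
  visit S0: S0--a-->S4 (new), S0--b-->S1 (new), S0--c-->S3 (new)
  visit S4: S4--a-->S3 (seen), S4--b-->S1 (seen), S4--c-->S2 (new)
  visit S1: S1--a-->S5 (new), S1--b-->S5 (seen), S1--c-->S4 (seen)
  visit S3: S3--a-->S0 (seen), S3--b-->S3 (seen), S3--c-->S4 (seen)
  visit S2: S2--a-->S0 (seen), S2--b-->S1 (seen), S2--c-->S2 (seen)
  visit S5: S5--a-->S5 (seen), S5--b-->S4 (seen), S5--c-->S2 (seen)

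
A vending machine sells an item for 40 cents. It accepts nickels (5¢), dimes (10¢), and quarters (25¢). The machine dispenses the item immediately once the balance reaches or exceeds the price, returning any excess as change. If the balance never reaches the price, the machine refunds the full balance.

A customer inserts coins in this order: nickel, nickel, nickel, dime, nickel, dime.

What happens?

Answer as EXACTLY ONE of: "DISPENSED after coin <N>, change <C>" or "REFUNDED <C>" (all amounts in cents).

Answer: DISPENSED after coin 6, change 0

Derivation:
Price: 40¢
Coin 1 (nickel, 5¢): balance = 5¢
Coin 2 (nickel, 5¢): balance = 10¢
Coin 3 (nickel, 5¢): balance = 15¢
Coin 4 (dime, 10¢): balance = 25¢
Coin 5 (nickel, 5¢): balance = 30¢
Coin 6 (dime, 10¢): balance = 40¢
  → balance >= price → DISPENSE, change = 40 - 40 = 0¢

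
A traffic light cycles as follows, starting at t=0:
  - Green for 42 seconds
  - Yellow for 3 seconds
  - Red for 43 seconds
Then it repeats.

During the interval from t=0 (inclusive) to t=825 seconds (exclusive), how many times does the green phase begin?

Cycle = 42+3+43 = 88s
green phase starts at t = k*88 + 0 for k=0,1,2,...
Need k*88+0 < 825 → k < 9.375
k ∈ {0, ..., 9} → 10 starts

Answer: 10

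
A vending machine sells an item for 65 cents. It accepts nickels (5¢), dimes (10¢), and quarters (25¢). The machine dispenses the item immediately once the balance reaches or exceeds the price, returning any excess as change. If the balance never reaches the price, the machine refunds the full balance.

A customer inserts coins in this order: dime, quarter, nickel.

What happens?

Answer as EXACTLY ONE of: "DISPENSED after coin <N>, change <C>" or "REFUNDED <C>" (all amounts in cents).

Answer: REFUNDED 40

Derivation:
Price: 65¢
Coin 1 (dime, 10¢): balance = 10¢
Coin 2 (quarter, 25¢): balance = 35¢
Coin 3 (nickel, 5¢): balance = 40¢
All coins inserted, balance 40¢ < price 65¢ → REFUND 40¢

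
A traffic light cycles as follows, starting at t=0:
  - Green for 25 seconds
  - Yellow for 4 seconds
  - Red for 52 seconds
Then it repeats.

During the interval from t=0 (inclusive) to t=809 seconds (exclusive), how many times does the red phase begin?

Answer: 10

Derivation:
Cycle = 25+4+52 = 81s
red phase starts at t = k*81 + 29 for k=0,1,2,...
Need k*81+29 < 809 → k < 9.630
k ∈ {0, ..., 9} → 10 starts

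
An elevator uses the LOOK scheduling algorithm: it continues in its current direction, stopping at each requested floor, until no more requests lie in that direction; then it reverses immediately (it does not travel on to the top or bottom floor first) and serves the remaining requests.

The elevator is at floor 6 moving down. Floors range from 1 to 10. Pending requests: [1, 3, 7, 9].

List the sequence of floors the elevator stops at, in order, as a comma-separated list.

Current: 6, moving DOWN
Serve below first (descending): [3, 1]
Then reverse, serve above (ascending): [7, 9]

Answer: 3, 1, 7, 9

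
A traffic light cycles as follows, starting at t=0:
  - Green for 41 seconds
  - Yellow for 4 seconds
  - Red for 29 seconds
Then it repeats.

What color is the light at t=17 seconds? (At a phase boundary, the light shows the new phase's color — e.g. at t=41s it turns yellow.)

Cycle length = 41 + 4 + 29 = 74s
t = 17, phase_t = 17 mod 74 = 17
17 < 41 (green end) → GREEN

Answer: green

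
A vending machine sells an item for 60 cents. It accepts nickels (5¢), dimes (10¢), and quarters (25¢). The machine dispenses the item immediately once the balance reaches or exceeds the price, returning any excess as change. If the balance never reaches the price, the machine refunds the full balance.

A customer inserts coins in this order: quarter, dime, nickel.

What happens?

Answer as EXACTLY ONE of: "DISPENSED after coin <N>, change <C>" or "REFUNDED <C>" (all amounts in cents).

Price: 60¢
Coin 1 (quarter, 25¢): balance = 25¢
Coin 2 (dime, 10¢): balance = 35¢
Coin 3 (nickel, 5¢): balance = 40¢
All coins inserted, balance 40¢ < price 60¢ → REFUND 40¢

Answer: REFUNDED 40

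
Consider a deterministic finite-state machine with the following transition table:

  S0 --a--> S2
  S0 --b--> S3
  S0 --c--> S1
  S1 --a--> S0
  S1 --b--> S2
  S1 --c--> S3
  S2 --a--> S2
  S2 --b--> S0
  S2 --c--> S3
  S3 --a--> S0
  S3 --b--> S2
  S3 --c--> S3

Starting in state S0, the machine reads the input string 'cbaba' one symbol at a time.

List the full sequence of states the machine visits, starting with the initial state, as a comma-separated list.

Start: S0
  read 'c': S0 --c--> S1
  read 'b': S1 --b--> S2
  read 'a': S2 --a--> S2
  read 'b': S2 --b--> S0
  read 'a': S0 --a--> S2

Answer: S0, S1, S2, S2, S0, S2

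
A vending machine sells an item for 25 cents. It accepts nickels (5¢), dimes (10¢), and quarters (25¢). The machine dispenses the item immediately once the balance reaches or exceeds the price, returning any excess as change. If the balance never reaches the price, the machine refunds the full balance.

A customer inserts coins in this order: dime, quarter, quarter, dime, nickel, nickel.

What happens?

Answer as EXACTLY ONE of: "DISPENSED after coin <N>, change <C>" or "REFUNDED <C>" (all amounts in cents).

Answer: DISPENSED after coin 2, change 10

Derivation:
Price: 25¢
Coin 1 (dime, 10¢): balance = 10¢
Coin 2 (quarter, 25¢): balance = 35¢
  → balance >= price → DISPENSE, change = 35 - 25 = 10¢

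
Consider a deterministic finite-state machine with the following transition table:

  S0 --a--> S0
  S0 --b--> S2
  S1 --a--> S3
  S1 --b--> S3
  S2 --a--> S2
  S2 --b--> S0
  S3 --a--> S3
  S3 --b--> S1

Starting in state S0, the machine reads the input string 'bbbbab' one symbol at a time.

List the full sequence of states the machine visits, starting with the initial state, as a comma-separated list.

Answer: S0, S2, S0, S2, S0, S0, S2

Derivation:
Start: S0
  read 'b': S0 --b--> S2
  read 'b': S2 --b--> S0
  read 'b': S0 --b--> S2
  read 'b': S2 --b--> S0
  read 'a': S0 --a--> S0
  read 'b': S0 --b--> S2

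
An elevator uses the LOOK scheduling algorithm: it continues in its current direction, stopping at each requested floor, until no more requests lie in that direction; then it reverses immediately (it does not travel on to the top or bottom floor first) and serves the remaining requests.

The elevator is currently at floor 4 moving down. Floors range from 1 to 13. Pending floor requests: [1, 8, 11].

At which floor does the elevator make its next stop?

Current floor: 4, direction: down
Requests above: [8, 11]
Requests below: [1]
Moving down and requests lie below → nearest below is max([1]) = 1

Answer: 1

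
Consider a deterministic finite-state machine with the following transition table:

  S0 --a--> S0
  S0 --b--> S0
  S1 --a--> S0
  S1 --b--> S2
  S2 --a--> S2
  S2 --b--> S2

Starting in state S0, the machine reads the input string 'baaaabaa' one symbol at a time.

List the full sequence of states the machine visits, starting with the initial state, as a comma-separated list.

Start: S0
  read 'b': S0 --b--> S0
  read 'a': S0 --a--> S0
  read 'a': S0 --a--> S0
  read 'a': S0 --a--> S0
  read 'a': S0 --a--> S0
  read 'b': S0 --b--> S0
  read 'a': S0 --a--> S0
  read 'a': S0 --a--> S0

Answer: S0, S0, S0, S0, S0, S0, S0, S0, S0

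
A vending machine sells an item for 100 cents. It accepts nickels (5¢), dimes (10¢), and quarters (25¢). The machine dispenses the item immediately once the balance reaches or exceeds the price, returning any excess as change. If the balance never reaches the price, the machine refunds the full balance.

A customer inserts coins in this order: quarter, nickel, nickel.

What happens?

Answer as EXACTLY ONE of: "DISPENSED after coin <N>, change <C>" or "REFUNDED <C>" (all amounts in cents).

Answer: REFUNDED 35

Derivation:
Price: 100¢
Coin 1 (quarter, 25¢): balance = 25¢
Coin 2 (nickel, 5¢): balance = 30¢
Coin 3 (nickel, 5¢): balance = 35¢
All coins inserted, balance 35¢ < price 100¢ → REFUND 35¢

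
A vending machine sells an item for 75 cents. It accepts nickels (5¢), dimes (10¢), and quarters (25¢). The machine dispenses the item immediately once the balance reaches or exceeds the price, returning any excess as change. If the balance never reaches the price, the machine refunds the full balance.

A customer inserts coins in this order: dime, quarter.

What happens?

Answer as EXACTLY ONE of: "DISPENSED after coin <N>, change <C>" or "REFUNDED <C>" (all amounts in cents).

Price: 75¢
Coin 1 (dime, 10¢): balance = 10¢
Coin 2 (quarter, 25¢): balance = 35¢
All coins inserted, balance 35¢ < price 75¢ → REFUND 35¢

Answer: REFUNDED 35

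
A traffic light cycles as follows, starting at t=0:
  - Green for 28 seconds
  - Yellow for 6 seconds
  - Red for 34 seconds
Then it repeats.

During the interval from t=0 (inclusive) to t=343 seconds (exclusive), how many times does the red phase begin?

Cycle = 28+6+34 = 68s
red phase starts at t = k*68 + 34 for k=0,1,2,...
Need k*68+34 < 343 → k < 4.544
k ∈ {0, ..., 4} → 5 starts

Answer: 5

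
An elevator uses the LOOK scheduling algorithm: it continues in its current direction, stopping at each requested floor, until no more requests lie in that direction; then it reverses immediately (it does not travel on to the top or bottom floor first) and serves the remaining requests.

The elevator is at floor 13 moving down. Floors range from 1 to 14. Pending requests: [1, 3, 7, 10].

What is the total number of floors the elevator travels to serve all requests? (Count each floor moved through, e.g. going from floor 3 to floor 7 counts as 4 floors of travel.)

Start at floor 13 moving down, LOOK stop order: [10, 7, 3, 1]
  13 → 10: |10-13| = 3, total = 3
  10 → 7: |7-10| = 3, total = 6
  7 → 3: |3-7| = 4, total = 10
  3 → 1: |1-3| = 2, total = 12

Answer: 12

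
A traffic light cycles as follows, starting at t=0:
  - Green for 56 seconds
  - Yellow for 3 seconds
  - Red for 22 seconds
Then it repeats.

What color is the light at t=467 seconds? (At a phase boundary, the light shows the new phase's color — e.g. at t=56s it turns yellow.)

Cycle length = 56 + 3 + 22 = 81s
t = 467, phase_t = 467 mod 81 = 62
62 >= 59 → RED

Answer: red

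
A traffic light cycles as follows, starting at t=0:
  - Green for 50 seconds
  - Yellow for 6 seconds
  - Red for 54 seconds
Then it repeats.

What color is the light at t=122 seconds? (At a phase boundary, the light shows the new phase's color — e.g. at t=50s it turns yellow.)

Cycle length = 50 + 6 + 54 = 110s
t = 122, phase_t = 122 mod 110 = 12
12 < 50 (green end) → GREEN

Answer: green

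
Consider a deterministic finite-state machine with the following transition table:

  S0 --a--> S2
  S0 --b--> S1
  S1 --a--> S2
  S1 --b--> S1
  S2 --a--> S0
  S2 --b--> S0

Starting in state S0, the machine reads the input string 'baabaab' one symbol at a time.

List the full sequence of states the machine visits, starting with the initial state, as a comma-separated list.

Start: S0
  read 'b': S0 --b--> S1
  read 'a': S1 --a--> S2
  read 'a': S2 --a--> S0
  read 'b': S0 --b--> S1
  read 'a': S1 --a--> S2
  read 'a': S2 --a--> S0
  read 'b': S0 --b--> S1

Answer: S0, S1, S2, S0, S1, S2, S0, S1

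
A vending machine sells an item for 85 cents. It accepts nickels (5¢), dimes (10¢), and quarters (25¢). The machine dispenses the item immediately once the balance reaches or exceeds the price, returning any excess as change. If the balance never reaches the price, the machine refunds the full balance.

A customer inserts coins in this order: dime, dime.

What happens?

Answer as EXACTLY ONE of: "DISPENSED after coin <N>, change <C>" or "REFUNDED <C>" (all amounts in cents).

Answer: REFUNDED 20

Derivation:
Price: 85¢
Coin 1 (dime, 10¢): balance = 10¢
Coin 2 (dime, 10¢): balance = 20¢
All coins inserted, balance 20¢ < price 85¢ → REFUND 20¢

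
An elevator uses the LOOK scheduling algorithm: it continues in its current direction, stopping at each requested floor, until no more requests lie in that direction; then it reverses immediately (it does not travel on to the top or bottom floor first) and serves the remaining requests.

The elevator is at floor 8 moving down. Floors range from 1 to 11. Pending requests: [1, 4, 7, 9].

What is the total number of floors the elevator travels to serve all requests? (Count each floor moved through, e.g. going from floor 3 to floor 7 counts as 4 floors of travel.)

Answer: 15

Derivation:
Start at floor 8 moving down, LOOK stop order: [7, 4, 1, 9]
  8 → 7: |7-8| = 1, total = 1
  7 → 4: |4-7| = 3, total = 4
  4 → 1: |1-4| = 3, total = 7
  1 → 9: |9-1| = 8, total = 15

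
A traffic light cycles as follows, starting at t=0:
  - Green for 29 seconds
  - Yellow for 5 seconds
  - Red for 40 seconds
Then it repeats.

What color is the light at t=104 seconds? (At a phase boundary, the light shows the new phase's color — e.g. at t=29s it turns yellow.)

Cycle length = 29 + 5 + 40 = 74s
t = 104, phase_t = 104 mod 74 = 30
29 <= 30 < 34 (yellow end) → YELLOW

Answer: yellow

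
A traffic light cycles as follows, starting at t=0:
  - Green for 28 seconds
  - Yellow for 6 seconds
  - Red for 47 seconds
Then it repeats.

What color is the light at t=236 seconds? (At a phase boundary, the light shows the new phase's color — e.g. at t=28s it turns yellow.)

Cycle length = 28 + 6 + 47 = 81s
t = 236, phase_t = 236 mod 81 = 74
74 >= 34 → RED

Answer: red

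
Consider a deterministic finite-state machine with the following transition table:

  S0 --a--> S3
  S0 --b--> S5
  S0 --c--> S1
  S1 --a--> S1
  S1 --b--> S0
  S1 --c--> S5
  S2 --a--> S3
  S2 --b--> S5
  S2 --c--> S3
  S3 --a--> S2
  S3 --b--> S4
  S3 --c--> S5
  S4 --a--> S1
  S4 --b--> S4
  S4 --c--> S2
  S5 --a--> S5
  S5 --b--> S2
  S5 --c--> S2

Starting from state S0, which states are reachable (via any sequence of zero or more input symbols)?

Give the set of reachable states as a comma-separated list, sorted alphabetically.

Answer: S0, S1, S2, S3, S4, S5

Derivation:
BFS from S0:
  visit S0: S0--a-->S3 (new), S0--b-->S5 (new), S0--c-->S1 (new)
  visit S3: S3--a-->S2 (new), S3--b-->S4 (new), S3--c-->S5 (seen)
  visit S5: S5--a-->S5 (seen), S5--b-->S2 (seen), S5--c-->S2 (seen)
  visit S1: S1--a-->S1 (seen), S1--b-->S0 (seen), S1--c-->S5 (seen)
  visit S2: S2--a-->S3 (seen), S2--b-->S5 (seen), S2--c-->S3 (seen)
  visit S4: S4--a-->S1 (seen), S4--b-->S4 (seen), S4--c-->S2 (seen)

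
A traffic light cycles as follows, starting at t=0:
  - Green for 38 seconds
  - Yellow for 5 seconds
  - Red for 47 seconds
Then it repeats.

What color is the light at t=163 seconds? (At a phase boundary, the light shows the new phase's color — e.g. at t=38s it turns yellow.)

Cycle length = 38 + 5 + 47 = 90s
t = 163, phase_t = 163 mod 90 = 73
73 >= 43 → RED

Answer: red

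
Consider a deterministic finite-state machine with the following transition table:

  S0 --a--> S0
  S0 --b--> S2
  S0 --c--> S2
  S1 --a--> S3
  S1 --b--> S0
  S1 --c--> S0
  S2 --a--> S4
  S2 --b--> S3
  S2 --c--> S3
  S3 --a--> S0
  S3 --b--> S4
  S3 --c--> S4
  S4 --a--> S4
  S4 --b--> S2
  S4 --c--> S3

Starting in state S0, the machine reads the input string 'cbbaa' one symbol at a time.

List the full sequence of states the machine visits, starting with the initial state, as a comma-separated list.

Start: S0
  read 'c': S0 --c--> S2
  read 'b': S2 --b--> S3
  read 'b': S3 --b--> S4
  read 'a': S4 --a--> S4
  read 'a': S4 --a--> S4

Answer: S0, S2, S3, S4, S4, S4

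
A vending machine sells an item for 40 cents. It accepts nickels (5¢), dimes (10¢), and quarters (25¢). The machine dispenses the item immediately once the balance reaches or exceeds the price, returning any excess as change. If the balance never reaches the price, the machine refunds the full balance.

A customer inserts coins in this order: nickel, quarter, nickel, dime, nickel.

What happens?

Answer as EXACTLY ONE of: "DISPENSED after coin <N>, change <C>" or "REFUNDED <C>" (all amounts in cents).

Price: 40¢
Coin 1 (nickel, 5¢): balance = 5¢
Coin 2 (quarter, 25¢): balance = 30¢
Coin 3 (nickel, 5¢): balance = 35¢
Coin 4 (dime, 10¢): balance = 45¢
  → balance >= price → DISPENSE, change = 45 - 40 = 5¢

Answer: DISPENSED after coin 4, change 5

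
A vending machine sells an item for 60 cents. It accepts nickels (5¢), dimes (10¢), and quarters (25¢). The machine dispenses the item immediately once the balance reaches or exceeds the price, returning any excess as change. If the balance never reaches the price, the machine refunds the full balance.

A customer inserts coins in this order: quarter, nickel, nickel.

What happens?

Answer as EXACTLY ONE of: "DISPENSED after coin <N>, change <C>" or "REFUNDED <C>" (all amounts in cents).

Answer: REFUNDED 35

Derivation:
Price: 60¢
Coin 1 (quarter, 25¢): balance = 25¢
Coin 2 (nickel, 5¢): balance = 30¢
Coin 3 (nickel, 5¢): balance = 35¢
All coins inserted, balance 35¢ < price 60¢ → REFUND 35¢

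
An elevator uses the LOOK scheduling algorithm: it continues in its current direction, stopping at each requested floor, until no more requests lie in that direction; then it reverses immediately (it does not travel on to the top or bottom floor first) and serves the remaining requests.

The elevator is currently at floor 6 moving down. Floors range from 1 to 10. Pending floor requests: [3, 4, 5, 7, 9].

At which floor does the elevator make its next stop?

Answer: 5

Derivation:
Current floor: 6, direction: down
Requests above: [7, 9]
Requests below: [3, 4, 5]
Moving down and requests lie below → nearest below is max([3, 4, 5]) = 5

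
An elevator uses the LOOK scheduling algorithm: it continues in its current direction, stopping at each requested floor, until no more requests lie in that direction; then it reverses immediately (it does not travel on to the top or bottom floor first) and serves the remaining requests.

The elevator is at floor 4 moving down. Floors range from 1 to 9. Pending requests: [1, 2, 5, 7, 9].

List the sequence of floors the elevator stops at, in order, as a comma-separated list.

Current: 4, moving DOWN
Serve below first (descending): [2, 1]
Then reverse, serve above (ascending): [5, 7, 9]

Answer: 2, 1, 5, 7, 9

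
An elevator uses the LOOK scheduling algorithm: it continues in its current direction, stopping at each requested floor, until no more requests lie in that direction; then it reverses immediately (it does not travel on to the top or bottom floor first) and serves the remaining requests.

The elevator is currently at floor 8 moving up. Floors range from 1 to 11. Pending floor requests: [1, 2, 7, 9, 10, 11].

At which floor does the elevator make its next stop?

Current floor: 8, direction: up
Requests above: [9, 10, 11]
Requests below: [1, 2, 7]
Moving up and requests lie above → nearest above is min([9, 10, 11]) = 9

Answer: 9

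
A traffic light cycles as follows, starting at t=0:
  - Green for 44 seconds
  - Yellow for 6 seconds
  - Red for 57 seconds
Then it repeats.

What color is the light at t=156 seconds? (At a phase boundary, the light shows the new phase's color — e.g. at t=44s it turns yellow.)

Answer: yellow

Derivation:
Cycle length = 44 + 6 + 57 = 107s
t = 156, phase_t = 156 mod 107 = 49
44 <= 49 < 50 (yellow end) → YELLOW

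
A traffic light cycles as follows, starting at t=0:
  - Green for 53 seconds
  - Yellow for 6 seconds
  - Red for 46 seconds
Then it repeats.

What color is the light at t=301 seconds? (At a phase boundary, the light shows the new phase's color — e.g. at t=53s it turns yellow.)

Answer: red

Derivation:
Cycle length = 53 + 6 + 46 = 105s
t = 301, phase_t = 301 mod 105 = 91
91 >= 59 → RED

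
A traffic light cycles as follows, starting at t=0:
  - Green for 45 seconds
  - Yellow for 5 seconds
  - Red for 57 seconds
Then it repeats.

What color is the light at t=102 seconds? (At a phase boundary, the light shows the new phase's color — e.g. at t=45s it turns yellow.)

Answer: red

Derivation:
Cycle length = 45 + 5 + 57 = 107s
t = 102, phase_t = 102 mod 107 = 102
102 >= 50 → RED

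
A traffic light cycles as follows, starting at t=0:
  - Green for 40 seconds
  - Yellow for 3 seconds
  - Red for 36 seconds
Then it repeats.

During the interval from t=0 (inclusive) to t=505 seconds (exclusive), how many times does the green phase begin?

Answer: 7

Derivation:
Cycle = 40+3+36 = 79s
green phase starts at t = k*79 + 0 for k=0,1,2,...
Need k*79+0 < 505 → k < 6.392
k ∈ {0, ..., 6} → 7 starts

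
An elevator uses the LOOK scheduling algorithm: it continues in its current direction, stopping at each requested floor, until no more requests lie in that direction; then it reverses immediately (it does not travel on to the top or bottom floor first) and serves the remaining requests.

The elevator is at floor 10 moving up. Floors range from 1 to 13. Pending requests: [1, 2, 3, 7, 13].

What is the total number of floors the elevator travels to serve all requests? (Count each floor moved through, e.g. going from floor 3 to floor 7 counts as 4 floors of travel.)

Start at floor 10 moving up, LOOK stop order: [13, 7, 3, 2, 1]
  10 → 13: |13-10| = 3, total = 3
  13 → 7: |7-13| = 6, total = 9
  7 → 3: |3-7| = 4, total = 13
  3 → 2: |2-3| = 1, total = 14
  2 → 1: |1-2| = 1, total = 15

Answer: 15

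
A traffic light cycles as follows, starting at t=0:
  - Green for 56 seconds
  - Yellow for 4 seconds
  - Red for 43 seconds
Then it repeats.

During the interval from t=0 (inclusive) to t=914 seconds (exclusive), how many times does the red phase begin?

Answer: 9

Derivation:
Cycle = 56+4+43 = 103s
red phase starts at t = k*103 + 60 for k=0,1,2,...
Need k*103+60 < 914 → k < 8.291
k ∈ {0, ..., 8} → 9 starts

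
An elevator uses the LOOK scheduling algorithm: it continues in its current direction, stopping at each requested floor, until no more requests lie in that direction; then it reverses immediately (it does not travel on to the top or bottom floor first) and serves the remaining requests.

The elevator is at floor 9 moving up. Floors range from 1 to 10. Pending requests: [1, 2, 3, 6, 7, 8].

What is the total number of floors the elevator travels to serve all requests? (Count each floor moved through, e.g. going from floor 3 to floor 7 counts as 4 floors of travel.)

Answer: 8

Derivation:
Start at floor 9 moving up, LOOK stop order: [8, 7, 6, 3, 2, 1]
  9 → 8: |8-9| = 1, total = 1
  8 → 7: |7-8| = 1, total = 2
  7 → 6: |6-7| = 1, total = 3
  6 → 3: |3-6| = 3, total = 6
  3 → 2: |2-3| = 1, total = 7
  2 → 1: |1-2| = 1, total = 8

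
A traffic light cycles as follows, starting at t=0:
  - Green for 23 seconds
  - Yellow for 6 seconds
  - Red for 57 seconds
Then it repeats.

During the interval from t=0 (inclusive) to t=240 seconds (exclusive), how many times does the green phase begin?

Answer: 3

Derivation:
Cycle = 23+6+57 = 86s
green phase starts at t = k*86 + 0 for k=0,1,2,...
Need k*86+0 < 240 → k < 2.791
k ∈ {0, ..., 2} → 3 starts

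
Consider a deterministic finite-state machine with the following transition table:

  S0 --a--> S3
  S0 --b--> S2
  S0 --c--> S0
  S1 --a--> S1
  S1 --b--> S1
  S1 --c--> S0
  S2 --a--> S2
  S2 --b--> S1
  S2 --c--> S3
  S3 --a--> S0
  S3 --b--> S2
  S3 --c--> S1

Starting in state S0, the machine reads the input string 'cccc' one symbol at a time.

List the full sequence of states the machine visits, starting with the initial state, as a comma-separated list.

Answer: S0, S0, S0, S0, S0

Derivation:
Start: S0
  read 'c': S0 --c--> S0
  read 'c': S0 --c--> S0
  read 'c': S0 --c--> S0
  read 'c': S0 --c--> S0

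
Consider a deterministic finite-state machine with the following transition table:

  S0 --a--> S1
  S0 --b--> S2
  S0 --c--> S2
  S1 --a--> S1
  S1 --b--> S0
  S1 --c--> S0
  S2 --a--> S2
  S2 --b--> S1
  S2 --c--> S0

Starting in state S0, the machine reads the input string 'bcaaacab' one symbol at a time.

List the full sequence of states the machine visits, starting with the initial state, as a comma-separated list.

Start: S0
  read 'b': S0 --b--> S2
  read 'c': S2 --c--> S0
  read 'a': S0 --a--> S1
  read 'a': S1 --a--> S1
  read 'a': S1 --a--> S1
  read 'c': S1 --c--> S0
  read 'a': S0 --a--> S1
  read 'b': S1 --b--> S0

Answer: S0, S2, S0, S1, S1, S1, S0, S1, S0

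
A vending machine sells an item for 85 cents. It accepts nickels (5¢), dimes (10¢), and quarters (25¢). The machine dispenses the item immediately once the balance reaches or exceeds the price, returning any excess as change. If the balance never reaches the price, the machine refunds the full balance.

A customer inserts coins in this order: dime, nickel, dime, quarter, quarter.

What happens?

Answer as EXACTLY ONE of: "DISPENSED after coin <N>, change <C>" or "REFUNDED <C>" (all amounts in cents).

Answer: REFUNDED 75

Derivation:
Price: 85¢
Coin 1 (dime, 10¢): balance = 10¢
Coin 2 (nickel, 5¢): balance = 15¢
Coin 3 (dime, 10¢): balance = 25¢
Coin 4 (quarter, 25¢): balance = 50¢
Coin 5 (quarter, 25¢): balance = 75¢
All coins inserted, balance 75¢ < price 85¢ → REFUND 75¢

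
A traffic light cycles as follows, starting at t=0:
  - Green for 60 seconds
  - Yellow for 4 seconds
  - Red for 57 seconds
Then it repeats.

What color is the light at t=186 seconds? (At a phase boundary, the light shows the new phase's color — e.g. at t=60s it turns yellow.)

Cycle length = 60 + 4 + 57 = 121s
t = 186, phase_t = 186 mod 121 = 65
65 >= 64 → RED

Answer: red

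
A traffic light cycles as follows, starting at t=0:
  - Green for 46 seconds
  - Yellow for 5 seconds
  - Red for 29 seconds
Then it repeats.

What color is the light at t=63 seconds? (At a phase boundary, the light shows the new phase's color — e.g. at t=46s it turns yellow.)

Cycle length = 46 + 5 + 29 = 80s
t = 63, phase_t = 63 mod 80 = 63
63 >= 51 → RED

Answer: red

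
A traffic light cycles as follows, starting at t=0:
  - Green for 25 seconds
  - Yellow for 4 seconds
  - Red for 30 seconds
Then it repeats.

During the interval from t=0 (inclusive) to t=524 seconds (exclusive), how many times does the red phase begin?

Answer: 9

Derivation:
Cycle = 25+4+30 = 59s
red phase starts at t = k*59 + 29 for k=0,1,2,...
Need k*59+29 < 524 → k < 8.390
k ∈ {0, ..., 8} → 9 starts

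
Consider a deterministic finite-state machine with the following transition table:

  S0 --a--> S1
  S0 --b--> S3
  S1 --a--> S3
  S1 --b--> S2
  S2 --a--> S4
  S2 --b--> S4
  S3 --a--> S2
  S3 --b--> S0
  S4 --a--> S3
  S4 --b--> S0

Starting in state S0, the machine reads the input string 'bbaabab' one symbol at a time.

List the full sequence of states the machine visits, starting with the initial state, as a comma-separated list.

Answer: S0, S3, S0, S1, S3, S0, S1, S2

Derivation:
Start: S0
  read 'b': S0 --b--> S3
  read 'b': S3 --b--> S0
  read 'a': S0 --a--> S1
  read 'a': S1 --a--> S3
  read 'b': S3 --b--> S0
  read 'a': S0 --a--> S1
  read 'b': S1 --b--> S2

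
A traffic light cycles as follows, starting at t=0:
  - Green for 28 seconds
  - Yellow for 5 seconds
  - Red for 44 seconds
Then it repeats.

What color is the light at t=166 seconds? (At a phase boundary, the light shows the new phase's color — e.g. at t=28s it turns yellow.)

Answer: green

Derivation:
Cycle length = 28 + 5 + 44 = 77s
t = 166, phase_t = 166 mod 77 = 12
12 < 28 (green end) → GREEN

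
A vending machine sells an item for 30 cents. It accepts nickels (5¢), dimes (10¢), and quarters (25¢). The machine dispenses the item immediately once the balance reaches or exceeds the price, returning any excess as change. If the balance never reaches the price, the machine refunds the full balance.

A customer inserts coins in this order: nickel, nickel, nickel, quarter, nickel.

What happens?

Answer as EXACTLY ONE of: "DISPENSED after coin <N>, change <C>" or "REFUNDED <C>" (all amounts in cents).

Price: 30¢
Coin 1 (nickel, 5¢): balance = 5¢
Coin 2 (nickel, 5¢): balance = 10¢
Coin 3 (nickel, 5¢): balance = 15¢
Coin 4 (quarter, 25¢): balance = 40¢
  → balance >= price → DISPENSE, change = 40 - 30 = 10¢

Answer: DISPENSED after coin 4, change 10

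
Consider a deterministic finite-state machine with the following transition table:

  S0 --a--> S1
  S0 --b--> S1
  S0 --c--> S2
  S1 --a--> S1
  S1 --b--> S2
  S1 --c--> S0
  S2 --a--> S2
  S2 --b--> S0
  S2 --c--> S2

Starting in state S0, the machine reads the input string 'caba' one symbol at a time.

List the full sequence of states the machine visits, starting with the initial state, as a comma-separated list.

Start: S0
  read 'c': S0 --c--> S2
  read 'a': S2 --a--> S2
  read 'b': S2 --b--> S0
  read 'a': S0 --a--> S1

Answer: S0, S2, S2, S0, S1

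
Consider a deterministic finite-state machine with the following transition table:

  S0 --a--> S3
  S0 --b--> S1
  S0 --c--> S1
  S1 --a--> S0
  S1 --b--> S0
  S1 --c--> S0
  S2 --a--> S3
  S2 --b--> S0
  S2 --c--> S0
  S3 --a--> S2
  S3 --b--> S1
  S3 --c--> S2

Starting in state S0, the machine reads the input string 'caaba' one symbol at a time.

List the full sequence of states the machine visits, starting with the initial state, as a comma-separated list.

Answer: S0, S1, S0, S3, S1, S0

Derivation:
Start: S0
  read 'c': S0 --c--> S1
  read 'a': S1 --a--> S0
  read 'a': S0 --a--> S3
  read 'b': S3 --b--> S1
  read 'a': S1 --a--> S0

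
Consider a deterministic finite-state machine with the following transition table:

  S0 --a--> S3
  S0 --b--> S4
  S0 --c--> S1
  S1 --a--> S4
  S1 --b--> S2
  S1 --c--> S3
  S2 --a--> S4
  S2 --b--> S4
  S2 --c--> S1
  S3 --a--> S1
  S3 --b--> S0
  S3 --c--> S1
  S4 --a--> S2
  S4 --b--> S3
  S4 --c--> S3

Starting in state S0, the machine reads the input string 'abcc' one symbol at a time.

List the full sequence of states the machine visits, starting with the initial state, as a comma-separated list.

Answer: S0, S3, S0, S1, S3

Derivation:
Start: S0
  read 'a': S0 --a--> S3
  read 'b': S3 --b--> S0
  read 'c': S0 --c--> S1
  read 'c': S1 --c--> S3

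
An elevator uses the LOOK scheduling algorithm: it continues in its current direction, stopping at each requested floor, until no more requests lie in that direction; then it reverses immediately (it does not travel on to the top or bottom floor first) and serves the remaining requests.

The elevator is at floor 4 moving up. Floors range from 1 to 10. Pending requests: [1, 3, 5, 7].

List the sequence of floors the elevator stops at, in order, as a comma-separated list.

Current: 4, moving UP
Serve above first (ascending): [5, 7]
Then reverse, serve below (descending): [3, 1]

Answer: 5, 7, 3, 1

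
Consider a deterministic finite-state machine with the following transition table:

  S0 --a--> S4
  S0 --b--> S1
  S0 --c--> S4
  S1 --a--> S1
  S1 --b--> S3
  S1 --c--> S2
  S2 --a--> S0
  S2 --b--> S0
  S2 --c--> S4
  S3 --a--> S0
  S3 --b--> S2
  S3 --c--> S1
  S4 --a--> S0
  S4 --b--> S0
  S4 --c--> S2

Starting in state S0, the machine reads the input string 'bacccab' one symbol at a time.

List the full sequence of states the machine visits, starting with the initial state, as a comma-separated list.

Answer: S0, S1, S1, S2, S4, S2, S0, S1

Derivation:
Start: S0
  read 'b': S0 --b--> S1
  read 'a': S1 --a--> S1
  read 'c': S1 --c--> S2
  read 'c': S2 --c--> S4
  read 'c': S4 --c--> S2
  read 'a': S2 --a--> S0
  read 'b': S0 --b--> S1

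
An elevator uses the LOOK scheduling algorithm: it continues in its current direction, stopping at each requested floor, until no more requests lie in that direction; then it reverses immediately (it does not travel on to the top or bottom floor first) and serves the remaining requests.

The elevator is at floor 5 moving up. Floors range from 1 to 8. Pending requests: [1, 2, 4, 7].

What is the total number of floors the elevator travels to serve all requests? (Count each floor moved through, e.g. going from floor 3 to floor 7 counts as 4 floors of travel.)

Answer: 8

Derivation:
Start at floor 5 moving up, LOOK stop order: [7, 4, 2, 1]
  5 → 7: |7-5| = 2, total = 2
  7 → 4: |4-7| = 3, total = 5
  4 → 2: |2-4| = 2, total = 7
  2 → 1: |1-2| = 1, total = 8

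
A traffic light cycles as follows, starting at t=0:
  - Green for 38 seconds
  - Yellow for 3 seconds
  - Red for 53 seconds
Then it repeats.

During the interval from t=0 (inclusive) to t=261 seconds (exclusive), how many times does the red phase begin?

Answer: 3

Derivation:
Cycle = 38+3+53 = 94s
red phase starts at t = k*94 + 41 for k=0,1,2,...
Need k*94+41 < 261 → k < 2.340
k ∈ {0, ..., 2} → 3 starts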